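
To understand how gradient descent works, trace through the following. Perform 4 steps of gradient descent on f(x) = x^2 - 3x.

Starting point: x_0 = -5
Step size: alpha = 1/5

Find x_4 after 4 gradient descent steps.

f(x) = x^2 - 3x, f'(x) = 2x + (-3)
Step 1: f'(-5) = -13, x_1 = -5 - 1/5 * -13 = -12/5
Step 2: f'(-12/5) = -39/5, x_2 = -12/5 - 1/5 * -39/5 = -21/25
Step 3: f'(-21/25) = -117/25, x_3 = -21/25 - 1/5 * -117/25 = 12/125
Step 4: f'(12/125) = -351/125, x_4 = 12/125 - 1/5 * -351/125 = 411/625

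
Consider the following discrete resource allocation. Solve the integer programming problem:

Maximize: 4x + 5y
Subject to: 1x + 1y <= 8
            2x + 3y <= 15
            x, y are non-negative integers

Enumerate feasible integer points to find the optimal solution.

Constraint 1: 1x + 1y <= 8
Constraint 2: 2x + 3y <= 15
Feasible x range (need y >= 0): 0 <= x <= min(8/1, 15/2) => x in {0, ..., 7}.
Enumerate feasible integer points row by row (the coefficient of y is 5 > 0, so for each x the largest feasible y gives the best value):
  x = 0: y <= min((8 - 1*0)/1, (15 - 2*0)/3) => y in {0, ..., 5}; best 4*0 + 5*5 = 25
  x = 1: y <= min((8 - 1*1)/1, (15 - 2*1)/3) => y in {0, ..., 4}; best 4*1 + 5*4 = 24
  x = 2: y <= min((8 - 1*2)/1, (15 - 2*2)/3) => y in {0, ..., 3}; best 4*2 + 5*3 = 23
  x = 3: y <= min((8 - 1*3)/1, (15 - 2*3)/3) => y in {0, ..., 3}; best 4*3 + 5*3 = 27
  x = 4: y <= min((8 - 1*4)/1, (15 - 2*4)/3) => y in {0, ..., 2}; best 4*4 + 5*2 = 26
  x = 5: y <= min((8 - 1*5)/1, (15 - 2*5)/3) => y in {0, ..., 1}; best 4*5 + 5*1 = 25
  x = 6: y <= min((8 - 1*6)/1, (15 - 2*6)/3) => y in {0, ..., 1}; best 4*6 + 5*1 = 29
  x = 7: y <= min((8 - 1*7)/1, (15 - 2*7)/3) => y in {0}; best 4*7 + 5*0 = 28
The maximum 4x + 5y = 29 is achieved at x = 6, y = 1.
Check: 1*6 + 1*1 = 7 <= 8 and 2*6 + 3*1 = 15 <= 15.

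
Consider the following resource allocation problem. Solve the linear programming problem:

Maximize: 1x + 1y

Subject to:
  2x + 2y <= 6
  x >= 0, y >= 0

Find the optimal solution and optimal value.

The feasible region has vertices at [(0, 0), (3, 0), (0, 3)].
Checking objective 1x + 1y at each vertex:
  (0, 0): 1*0 + 1*0 = 0
  (3, 0): 1*3 + 1*0 = 3
  (0, 3): 1*0 + 1*3 = 3
Maximum is 3 at (3, 0).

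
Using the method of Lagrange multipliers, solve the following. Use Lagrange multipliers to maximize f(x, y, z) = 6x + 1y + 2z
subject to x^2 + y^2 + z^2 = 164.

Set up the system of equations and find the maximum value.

Lagrange conditions: 6 = 2*lambda*x, 1 = 2*lambda*y, 2 = 2*lambda*z
So x:6 = y:1 = z:2, i.e. x = 6t, y = 1t, z = 2t
Constraint: t^2*(6^2 + 1^2 + 2^2) = 164
  t^2 * 41 = 164  =>  t = sqrt(4)
Maximum = 6*6t + 1*1t + 2*2t = 41*sqrt(4) = 82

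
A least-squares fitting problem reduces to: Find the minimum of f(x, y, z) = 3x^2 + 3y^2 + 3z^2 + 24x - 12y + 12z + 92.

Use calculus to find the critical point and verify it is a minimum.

f(x,y,z) = 3x^2 + 3y^2 + 3z^2 + 24x - 12y + 12z + 92
df/dx = 6x + (24) = 0 => x = -4
df/dy = 6y + (-12) = 0 => y = 2
df/dz = 6z + (12) = 0 => z = -2
f(-4,2,-2) = 3*(-4)^2 + 3*(2)^2 + 3*(-2)^2 + 24*(-4) + -12*(2) + 12*(-2) + 92 = 20
Hessian is diagonal with entries 6, 6, 6 > 0, confirmed minimum.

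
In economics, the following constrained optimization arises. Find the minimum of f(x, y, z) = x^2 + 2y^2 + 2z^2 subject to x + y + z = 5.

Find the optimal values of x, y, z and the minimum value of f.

Using Lagrange multipliers on f = x^2 + 2y^2 + 2z^2 with constraint x + y + z = 5:
Conditions: 2*1*x = lambda, 2*2*y = lambda, 2*2*z = lambda
So x = lambda/2, y = lambda/4, z = lambda/4
Substituting into constraint: lambda * (1) = 5
lambda = 5
x = 5/2, y = 5/4, z = 5/4
Minimum value = 25/2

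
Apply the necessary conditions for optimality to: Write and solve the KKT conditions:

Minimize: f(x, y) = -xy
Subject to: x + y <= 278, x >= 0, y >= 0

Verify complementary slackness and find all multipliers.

Problem: min -xy s.t. x + y <= 278 (multiplier lambda), x >= 0 (mu_x), y >= 0 (mu_y)
KKT stationarity: -y + lambda - mu_x = 0, -x + lambda - mu_y = 0, with lambda, mu_x, mu_y >= 0
Complementary slackness: lambda*(x + y - 278) = 0, mu_x*x = 0, mu_y*y = 0
If lambda = 0: y = -mu_x <= 0 and x = -mu_y <= 0 force x = y = 0 with f = 0; but x = y = 139 is feasible with f = -19321 < 0, so this is not the minimum. Hence lambda > 0 and x + y = 278.
Try x > 0, y > 0 (so mu_x = mu_y = 0): y = lambda, x = lambda => x = y = lambda
x + y = 278 => 2*lambda = 278 => lambda = 139
x* = y* = 139 > 0, consistent with mu_x = mu_y = 0.
(Any feasible point with x = 0 or y = 0 has f = 0 > -19321, so the minimum is not on those boundaries.)
min(-xy) = -19321 (i.e. max xy = 19321)
Multipliers: lambda = 139, mu_x = 0, mu_y = 0
Complementary slackness: lambda*(x + y - 278) = 139*(139 + 139 - 278) = 0, mu_x*x = 0*139 = 0, mu_y*y = 0*139 = 0. Satisfied.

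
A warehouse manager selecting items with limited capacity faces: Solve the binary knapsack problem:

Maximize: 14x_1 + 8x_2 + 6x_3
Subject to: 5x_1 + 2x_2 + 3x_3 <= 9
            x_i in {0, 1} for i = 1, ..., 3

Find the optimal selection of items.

Items: item 1 (v=14, w=5), item 2 (v=8, w=2), item 3 (v=6, w=3)
Capacity: 9
Checking all 8 subsets (w = total weight, v = total value):
  {}: w = 0, v = 0
  {1}: w = 5, v = 14
  {2}: w = 2, v = 8
  {3}: w = 3, v = 6
  {1, 2}: w = 7, v = 22
  {1, 3}: w = 8, v = 20
  {2, 3}: w = 5, v = 14
  {1, 2, 3}: w = 10 > 9, infeasible
Best feasible subset: items [1, 2]
Total weight: 7 <= 9, total value: 22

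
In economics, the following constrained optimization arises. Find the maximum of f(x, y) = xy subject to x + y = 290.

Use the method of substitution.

Substitute y = 290 - x into f(x,y) = xy:
g(x) = x(290 - x) = 290x - x^2
g'(x) = 290 - 2x = 0  =>  x = 145
y = 290 - 145 = 145
Maximum value = 145 * 145 = 21025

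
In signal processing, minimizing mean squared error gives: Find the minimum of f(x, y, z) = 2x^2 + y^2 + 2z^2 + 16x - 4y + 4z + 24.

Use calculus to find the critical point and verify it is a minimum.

f(x,y,z) = 2x^2 + y^2 + 2z^2 + 16x - 4y + 4z + 24
df/dx = 4x + (16) = 0 => x = -4
df/dy = 2y + (-4) = 0 => y = 2
df/dz = 4z + (4) = 0 => z = -1
f(-4,2,-1) = 2*(-4)^2 + 1*(2)^2 + 2*(-1)^2 + 16*(-4) + -4*(2) + 4*(-1) + 24 = -14
Hessian is diagonal with entries 4, 2, 4 > 0, confirmed minimum.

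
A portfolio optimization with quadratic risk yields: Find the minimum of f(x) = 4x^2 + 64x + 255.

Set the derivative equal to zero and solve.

f(x) = 4x^2 + 64x + 255
f'(x) = 8x + (64) = 0
x = -64/8 = -8
f(-8) = -1
Since f''(x) = 8 > 0, this is a minimum.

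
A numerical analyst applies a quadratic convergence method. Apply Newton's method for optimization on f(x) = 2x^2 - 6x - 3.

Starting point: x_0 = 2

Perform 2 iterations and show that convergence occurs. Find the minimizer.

f(x) = 2x^2 - 6x - 3, f'(x) = 4x + (-6), f''(x) = 4
Step 1: f'(2) = 2, x_1 = 2 - 2/4 = 3/2
Step 2: f'(3/2) = 0, x_2 = 3/2 (converged)
Newton's method converges in 1 step for quadratics.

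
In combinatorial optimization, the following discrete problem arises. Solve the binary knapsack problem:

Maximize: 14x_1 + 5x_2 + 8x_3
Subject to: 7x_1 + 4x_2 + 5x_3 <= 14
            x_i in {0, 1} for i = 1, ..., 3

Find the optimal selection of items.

Items: item 1 (v=14, w=7), item 2 (v=5, w=4), item 3 (v=8, w=5)
Capacity: 14
Checking all 8 subsets (w = total weight, v = total value):
  {}: w = 0, v = 0
  {1}: w = 7, v = 14
  {2}: w = 4, v = 5
  {3}: w = 5, v = 8
  {1, 2}: w = 11, v = 19
  {1, 3}: w = 12, v = 22
  {2, 3}: w = 9, v = 13
  {1, 2, 3}: w = 16 > 14, infeasible
Best feasible subset: items [1, 3]
Total weight: 12 <= 14, total value: 22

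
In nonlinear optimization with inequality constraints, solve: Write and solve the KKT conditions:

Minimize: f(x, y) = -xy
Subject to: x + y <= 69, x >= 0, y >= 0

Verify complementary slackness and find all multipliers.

Problem: min -xy s.t. x + y <= 69 (multiplier lambda), x >= 0 (mu_x), y >= 0 (mu_y)
KKT stationarity: -y + lambda - mu_x = 0, -x + lambda - mu_y = 0, with lambda, mu_x, mu_y >= 0
Complementary slackness: lambda*(x + y - 69) = 0, mu_x*x = 0, mu_y*y = 0
If lambda = 0: y = -mu_x <= 0 and x = -mu_y <= 0 force x = y = 0 with f = 0; but x = y = 69/2 is feasible with f = -4761/4 < 0, so this is not the minimum. Hence lambda > 0 and x + y = 69.
Try x > 0, y > 0 (so mu_x = mu_y = 0): y = lambda, x = lambda => x = y = lambda
x + y = 69 => 2*lambda = 69 => lambda = 69/2
x* = y* = 69/2 > 0, consistent with mu_x = mu_y = 0.
(Any feasible point with x = 0 or y = 0 has f = 0 > -4761/4, so the minimum is not on those boundaries.)
min(-xy) = -4761/4 (i.e. max xy = 4761/4)
Multipliers: lambda = 69/2, mu_x = 0, mu_y = 0
Complementary slackness: lambda*(x + y - 69) = 69/2*(69/2 + 69/2 - 69) = 0, mu_x*x = 0*69/2 = 0, mu_y*y = 0*69/2 = 0. Satisfied.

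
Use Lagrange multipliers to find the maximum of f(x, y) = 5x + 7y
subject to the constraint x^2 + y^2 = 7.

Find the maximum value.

Set up Lagrange conditions: grad f = lambda * grad g
  5 = 2*lambda*x
  7 = 2*lambda*y
From these: x/y = 5/7, so x = 5t, y = 7t for some t.
Substitute into constraint: (5t)^2 + (7t)^2 = 7
  t^2 * 74 = 7
  t = sqrt(7/74)
Maximum = 5*x + 7*y = (5^2 + 7^2)*t = 74 * sqrt(7/74) = sqrt(518)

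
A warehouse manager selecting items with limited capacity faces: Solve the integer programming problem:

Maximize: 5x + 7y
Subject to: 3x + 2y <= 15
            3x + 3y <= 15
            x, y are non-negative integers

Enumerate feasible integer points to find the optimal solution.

Constraint 1: 3x + 2y <= 15
Constraint 2: 3x + 3y <= 15
Feasible x range (need y >= 0): 0 <= x <= min(15/3, 15/3) => x in {0, ..., 5}.
Enumerate feasible integer points row by row (the coefficient of y is 7 > 0, so for each x the largest feasible y gives the best value):
  x = 0: y <= min((15 - 3*0)/2, (15 - 3*0)/3) => y in {0, ..., 5}; best 5*0 + 7*5 = 35
  x = 1: y <= min((15 - 3*1)/2, (15 - 3*1)/3) => y in {0, ..., 4}; best 5*1 + 7*4 = 33
  x = 2: y <= min((15 - 3*2)/2, (15 - 3*2)/3) => y in {0, ..., 3}; best 5*2 + 7*3 = 31
  x = 3: y <= min((15 - 3*3)/2, (15 - 3*3)/3) => y in {0, ..., 2}; best 5*3 + 7*2 = 29
  x = 4: y <= min((15 - 3*4)/2, (15 - 3*4)/3) => y in {0, ..., 1}; best 5*4 + 7*1 = 27
  x = 5: y <= min((15 - 3*5)/2, (15 - 3*5)/3) => y in {0}; best 5*5 + 7*0 = 25
The maximum 5x + 7y = 35 is achieved at x = 0, y = 5.
Check: 3*0 + 2*5 = 10 <= 15 and 3*0 + 3*5 = 15 <= 15.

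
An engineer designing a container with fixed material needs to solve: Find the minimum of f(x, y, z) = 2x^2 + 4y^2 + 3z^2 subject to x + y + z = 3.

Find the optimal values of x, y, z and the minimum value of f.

Using Lagrange multipliers on f = 2x^2 + 4y^2 + 3z^2 with constraint x + y + z = 3:
Conditions: 2*2*x = lambda, 2*4*y = lambda, 2*3*z = lambda
So x = lambda/4, y = lambda/8, z = lambda/6
Substituting into constraint: lambda * (13/24) = 3
lambda = 72/13
x = 18/13, y = 9/13, z = 12/13
Minimum value = 108/13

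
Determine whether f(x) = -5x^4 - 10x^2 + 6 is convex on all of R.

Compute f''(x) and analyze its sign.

f(x) = -5x^4 - 10x^2 + 6
f'(x) = -20x^3 + -20x
f''(x) = -60x^2 + -20
f''(x) = -60x^2 + -20 <= -20 < 0 for all x
Therefore, f is concave on R.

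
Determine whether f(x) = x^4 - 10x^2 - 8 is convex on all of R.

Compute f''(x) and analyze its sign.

f(x) = x^4 - 10x^2 - 8
f'(x) = 4x^3 + -20x
f''(x) = 12x^2 + -20
f''(0) = -20 < 0, so not convex near x = 0
Therefore, f is not globally convex on R.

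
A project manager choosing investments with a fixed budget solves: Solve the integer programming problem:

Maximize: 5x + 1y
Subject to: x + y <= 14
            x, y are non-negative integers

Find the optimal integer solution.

Objective: 5x + 1y, constraint: x + y <= 14
Coefficient of x is 5 >= coefficient of y is 1, so allocate the entire budget to x.
Optimal: x = 14, y = 0, value = 70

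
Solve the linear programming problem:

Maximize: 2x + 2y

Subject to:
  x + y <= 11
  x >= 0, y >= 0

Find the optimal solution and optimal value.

The feasible region has vertices at [(0, 0), (11, 0), (0, 11)].
Checking objective 2x + 2y at each vertex:
  (0, 0): 2*0 + 2*0 = 0
  (11, 0): 2*11 + 2*0 = 22
  (0, 11): 2*0 + 2*11 = 22
Maximum is 22 at (11, 0).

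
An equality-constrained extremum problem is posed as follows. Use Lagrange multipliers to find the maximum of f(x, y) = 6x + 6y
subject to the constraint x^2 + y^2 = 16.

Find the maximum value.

Set up Lagrange conditions: grad f = lambda * grad g
  6 = 2*lambda*x
  6 = 2*lambda*y
From these: x/y = 6/6, so x = 6t, y = 6t for some t.
Substitute into constraint: (6t)^2 + (6t)^2 = 16
  t^2 * 72 = 16
  t = sqrt(16/72)
Maximum = 6*x + 6*y = (6^2 + 6^2)*t = 72 * sqrt(16/72) = sqrt(1152)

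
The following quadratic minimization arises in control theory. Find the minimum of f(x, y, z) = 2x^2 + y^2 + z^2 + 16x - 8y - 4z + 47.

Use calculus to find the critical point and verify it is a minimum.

f(x,y,z) = 2x^2 + y^2 + z^2 + 16x - 8y - 4z + 47
df/dx = 4x + (16) = 0 => x = -4
df/dy = 2y + (-8) = 0 => y = 4
df/dz = 2z + (-4) = 0 => z = 2
f(-4,4,2) = 2*(-4)^2 + 1*(4)^2 + 1*(2)^2 + 16*(-4) + -8*(4) + -4*(2) + 47 = -5
Hessian is diagonal with entries 4, 2, 2 > 0, confirmed minimum.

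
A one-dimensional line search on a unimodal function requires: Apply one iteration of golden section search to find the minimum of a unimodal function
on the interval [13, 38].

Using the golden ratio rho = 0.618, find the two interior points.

Golden section search on [13, 38].
Golden ratio rho = 0.618 (approx).
Interior points:
  x_1 = 13 + (1-0.618)*25 = 22.5500
  x_2 = 13 + 0.618*25 = 28.4500
Compare f(x_1) and f(x_2) to determine which subinterval to keep.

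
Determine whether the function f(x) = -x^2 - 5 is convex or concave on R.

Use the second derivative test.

f(x) = -x^2 - 5
f'(x) = -2x + 0
f''(x) = -2
Since f''(x) = -2 < 0 for all x, f is concave on R.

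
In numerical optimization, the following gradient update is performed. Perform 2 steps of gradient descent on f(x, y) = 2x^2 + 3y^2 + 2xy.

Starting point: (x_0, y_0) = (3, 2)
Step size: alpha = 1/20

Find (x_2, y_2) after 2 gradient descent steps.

f(x,y) = 2x^2 + 3y^2 + 2xy
grad_x = 4x + 2y, grad_y = 6y + 2x
Step 1: grad = (16, 18), (11/5, 11/10)
Step 2: grad = (11, 11), (33/20, 11/20)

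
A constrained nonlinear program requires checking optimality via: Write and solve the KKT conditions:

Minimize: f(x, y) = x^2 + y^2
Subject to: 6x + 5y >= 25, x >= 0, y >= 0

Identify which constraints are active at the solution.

KKT conditions for min x^2 + y^2 s.t. 6x + 5y >= 25, x >= 0, y >= 0:
Stationarity: 2x = mu*6 + mu_x, 2y = mu*5 + mu_y, with mu, mu_x, mu_y >= 0
Complementary slackness: mu*(6x + 5y - 25) = 0, mu_x*x = 0, mu_y*y = 0
(0, 0) is infeasible (6*0 + 5*0 < 25), so if mu = 0 stationarity would force x = mu_x/2 >= 0, y = mu_y/2 >= 0 with mu_x*x = mu_y*y = 0, i.e. x = y = 0: contradiction. Hence mu > 0 and 6x + 5y = 25 is active.
Try x > 0, y > 0 (so mu_x = mu_y = 0): x = 6*mu/2, y = 5*mu/2
Substitute: 6*(6*mu/2) + 5*(5*mu/2) = 25
  mu*61/2 = 25 => mu = 50/61
x* = 150/61 > 0, y* = 125/61 > 0, consistent with mu_x = mu_y = 0.
f is convex and the constraints are linear, so this KKT point is the global minimum.
f* = 625/61
Active constraints: 6x + 5y >= 25 (holds with equality, mu = 50/61 > 0); x >= 0 and y >= 0 are inactive (mu_x = mu_y = 0).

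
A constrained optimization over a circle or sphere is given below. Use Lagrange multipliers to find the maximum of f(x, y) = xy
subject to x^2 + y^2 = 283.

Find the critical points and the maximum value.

Lagrange conditions: y = 2*lambda*x and x = 2*lambda*y
If x = 0 then y = 0, violating the constraint, so x, y != 0.
Dividing: y/x = x/y => x^2 = y^2 => y = x or y = -x
Constraint: 2x^2 = 283 => x^2 = 283/2 => x = +/-sqrt(283/2)
Critical points: (sqrt(283/2), sqrt(283/2)), (-sqrt(283/2), -sqrt(283/2)), (sqrt(283/2), -sqrt(283/2)), (-sqrt(283/2), sqrt(283/2))
  y = x:  xy = x^2 = 283/2  at (sqrt(283/2), sqrt(283/2)) and (-sqrt(283/2), -sqrt(283/2))
  y = -x: xy = -x^2 = -283/2 at (sqrt(283/2), -sqrt(283/2)) and (-sqrt(283/2), sqrt(283/2))
Maximum xy = 283/2 at (sqrt(283/2), sqrt(283/2)) and (-sqrt(283/2), -sqrt(283/2))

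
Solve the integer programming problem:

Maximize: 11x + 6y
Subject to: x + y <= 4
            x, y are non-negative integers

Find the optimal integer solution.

Objective: 11x + 6y, constraint: x + y <= 4
Coefficient of x is 11 >= coefficient of y is 6, so allocate the entire budget to x.
Optimal: x = 4, y = 0, value = 44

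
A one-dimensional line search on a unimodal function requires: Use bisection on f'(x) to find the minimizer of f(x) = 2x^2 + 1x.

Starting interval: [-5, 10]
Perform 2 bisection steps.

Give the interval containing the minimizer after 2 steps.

Finding critical point of f(x) = 2x^2 + 1x using bisection on f'(x) = 4x + 1.
f'(x) = 0 when x = -1/4.
Starting interval: [-5, 10]
Step 1: mid = 5/2, f'(mid) = 11, new interval = [-5, 5/2]
Step 2: mid = -5/4, f'(mid) = -4, new interval = [-5/4, 5/2]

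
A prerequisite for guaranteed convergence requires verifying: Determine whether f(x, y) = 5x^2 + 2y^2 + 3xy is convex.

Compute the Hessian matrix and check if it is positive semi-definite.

f(x,y) = 5x^2 + 2y^2 + 3xy
Hessian H = [[10, 3], [3, 4]]
trace(H) = 14, det(H) = 31
Eigenvalues: (14 +/- sqrt(72)) / 2 = 11.24, 2.757
Since both eigenvalues > 0, f is convex.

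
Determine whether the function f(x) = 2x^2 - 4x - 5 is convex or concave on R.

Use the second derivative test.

f(x) = 2x^2 - 4x - 5
f'(x) = 4x - 4
f''(x) = 4
Since f''(x) = 4 > 0 for all x, f is convex on R.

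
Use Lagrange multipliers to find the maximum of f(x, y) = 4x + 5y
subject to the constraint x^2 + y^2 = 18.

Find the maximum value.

Set up Lagrange conditions: grad f = lambda * grad g
  4 = 2*lambda*x
  5 = 2*lambda*y
From these: x/y = 4/5, so x = 4t, y = 5t for some t.
Substitute into constraint: (4t)^2 + (5t)^2 = 18
  t^2 * 41 = 18
  t = sqrt(18/41)
Maximum = 4*x + 5*y = (4^2 + 5^2)*t = 41 * sqrt(18/41) = sqrt(738)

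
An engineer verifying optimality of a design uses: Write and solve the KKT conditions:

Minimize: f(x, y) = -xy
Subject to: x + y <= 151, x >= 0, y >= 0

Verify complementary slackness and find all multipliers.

Problem: min -xy s.t. x + y <= 151 (multiplier lambda), x >= 0 (mu_x), y >= 0 (mu_y)
KKT stationarity: -y + lambda - mu_x = 0, -x + lambda - mu_y = 0, with lambda, mu_x, mu_y >= 0
Complementary slackness: lambda*(x + y - 151) = 0, mu_x*x = 0, mu_y*y = 0
If lambda = 0: y = -mu_x <= 0 and x = -mu_y <= 0 force x = y = 0 with f = 0; but x = y = 151/2 is feasible with f = -22801/4 < 0, so this is not the minimum. Hence lambda > 0 and x + y = 151.
Try x > 0, y > 0 (so mu_x = mu_y = 0): y = lambda, x = lambda => x = y = lambda
x + y = 151 => 2*lambda = 151 => lambda = 151/2
x* = y* = 151/2 > 0, consistent with mu_x = mu_y = 0.
(Any feasible point with x = 0 or y = 0 has f = 0 > -22801/4, so the minimum is not on those boundaries.)
min(-xy) = -22801/4 (i.e. max xy = 22801/4)
Multipliers: lambda = 151/2, mu_x = 0, mu_y = 0
Complementary slackness: lambda*(x + y - 151) = 151/2*(151/2 + 151/2 - 151) = 0, mu_x*x = 0*151/2 = 0, mu_y*y = 0*151/2 = 0. Satisfied.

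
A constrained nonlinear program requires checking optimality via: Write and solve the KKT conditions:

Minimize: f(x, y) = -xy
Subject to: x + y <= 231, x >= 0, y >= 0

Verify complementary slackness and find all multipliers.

Problem: min -xy s.t. x + y <= 231 (multiplier lambda), x >= 0 (mu_x), y >= 0 (mu_y)
KKT stationarity: -y + lambda - mu_x = 0, -x + lambda - mu_y = 0, with lambda, mu_x, mu_y >= 0
Complementary slackness: lambda*(x + y - 231) = 0, mu_x*x = 0, mu_y*y = 0
If lambda = 0: y = -mu_x <= 0 and x = -mu_y <= 0 force x = y = 0 with f = 0; but x = y = 231/2 is feasible with f = -53361/4 < 0, so this is not the minimum. Hence lambda > 0 and x + y = 231.
Try x > 0, y > 0 (so mu_x = mu_y = 0): y = lambda, x = lambda => x = y = lambda
x + y = 231 => 2*lambda = 231 => lambda = 231/2
x* = y* = 231/2 > 0, consistent with mu_x = mu_y = 0.
(Any feasible point with x = 0 or y = 0 has f = 0 > -53361/4, so the minimum is not on those boundaries.)
min(-xy) = -53361/4 (i.e. max xy = 53361/4)
Multipliers: lambda = 231/2, mu_x = 0, mu_y = 0
Complementary slackness: lambda*(x + y - 231) = 231/2*(231/2 + 231/2 - 231) = 0, mu_x*x = 0*231/2 = 0, mu_y*y = 0*231/2 = 0. Satisfied.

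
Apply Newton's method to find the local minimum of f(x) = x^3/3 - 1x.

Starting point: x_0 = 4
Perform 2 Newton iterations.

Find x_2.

f(x) = x^3/3 - 1x
f'(x) = x^2 - 1, f''(x) = 2x
Newton update: x_{n+1} = x_n - (x_n^2 - 1)/(2*x_n)
Step 1: x_0 = 4, f'=15, f''=8, x_1 = 17/8
Step 2: x_1 = 17/8, f'=225/64, f''=17/4, x_2 = 353/272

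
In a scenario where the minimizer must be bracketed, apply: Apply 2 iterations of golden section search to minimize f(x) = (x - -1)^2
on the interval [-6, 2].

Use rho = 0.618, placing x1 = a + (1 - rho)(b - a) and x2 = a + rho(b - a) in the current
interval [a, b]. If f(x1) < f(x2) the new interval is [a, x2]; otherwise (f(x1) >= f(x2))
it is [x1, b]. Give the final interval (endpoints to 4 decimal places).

Golden section search for min of f(x) = (x - -1)^2 on [-6, 2].
Each step: x1 = a + (1 - rho)(b - a), x2 = a + rho(b - a); if f(x1) < f(x2) keep [a, x2], otherwise keep [x1, b].
Step 1: [-6.0000, 2.0000], x1=-2.9440 (f=3.7791), x2=-1.0560 (f=0.0031); f(x1) > f(x2) => keep [-2.9440, 2.0000]
Step 2: [-2.9440, 2.0000], x1=-1.0554 (f=0.0031), x2=0.1114 (f=1.2352); f(x1) < f(x2) => keep [-2.9440, 0.1114]
Final interval: [-2.9440, 0.1114]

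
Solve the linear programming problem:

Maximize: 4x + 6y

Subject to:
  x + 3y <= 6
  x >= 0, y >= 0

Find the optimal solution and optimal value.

The feasible region has vertices at [(0, 0), (6, 0), (0, 2)].
Checking objective 4x + 6y at each vertex:
  (0, 0): 4*0 + 6*0 = 0
  (6, 0): 4*6 + 6*0 = 24
  (0, 2): 4*0 + 6*2 = 12
Maximum is 24 at (6, 0).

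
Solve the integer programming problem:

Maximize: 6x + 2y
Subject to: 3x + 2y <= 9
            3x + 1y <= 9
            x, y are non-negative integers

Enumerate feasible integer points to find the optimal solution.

Constraint 1: 3x + 2y <= 9
Constraint 2: 3x + 1y <= 9
Feasible x range (need y >= 0): 0 <= x <= min(9/3, 9/3) => x in {0, ..., 3}.
Enumerate feasible integer points row by row (the coefficient of y is 2 > 0, so for each x the largest feasible y gives the best value):
  x = 0: y <= min((9 - 3*0)/2, (9 - 3*0)/1) => y in {0, ..., 4}; best 6*0 + 2*4 = 8
  x = 1: y <= min((9 - 3*1)/2, (9 - 3*1)/1) => y in {0, ..., 3}; best 6*1 + 2*3 = 12
  x = 2: y <= min((9 - 3*2)/2, (9 - 3*2)/1) => y in {0, ..., 1}; best 6*2 + 2*1 = 14
  x = 3: y <= min((9 - 3*3)/2, (9 - 3*3)/1) => y in {0}; best 6*3 + 2*0 = 18
The maximum 6x + 2y = 18 is achieved at x = 3, y = 0.
Check: 3*3 + 2*0 = 9 <= 9 and 3*3 + 1*0 = 9 <= 9.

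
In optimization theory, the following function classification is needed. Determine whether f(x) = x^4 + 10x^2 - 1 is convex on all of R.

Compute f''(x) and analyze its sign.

f(x) = x^4 + 10x^2 - 1
f'(x) = 4x^3 + 20x
f''(x) = 12x^2 + 20
f''(x) = 12x^2 + 20 >= 20 > 0 for all x
Therefore, f is convex on R.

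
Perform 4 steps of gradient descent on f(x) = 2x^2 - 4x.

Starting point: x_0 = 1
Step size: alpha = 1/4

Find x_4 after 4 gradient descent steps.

f(x) = 2x^2 - 4x, f'(x) = 4x + (-4)
Step 1: f'(1) = 0, x_1 = 1 - 1/4 * 0 = 1
Step 2: f'(1) = 0, x_2 = 1 - 1/4 * 0 = 1
Step 3: f'(1) = 0, x_3 = 1 - 1/4 * 0 = 1
Step 4: f'(1) = 0, x_4 = 1 - 1/4 * 0 = 1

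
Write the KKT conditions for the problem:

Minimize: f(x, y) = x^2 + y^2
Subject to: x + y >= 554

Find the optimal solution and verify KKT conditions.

KKT conditions for min x^2 + y^2 s.t. x + y >= 554:
Stationarity: 2x = mu, 2y = mu
So x = y = mu/2.
Complementary slackness: mu*(x + y - 554) = 0
Primal feasibility: x + y >= 554; dual feasibility: mu >= 0
If mu = 0 then x = y = 0, but 0 + 0 < 554 is infeasible, so the constraint is active.
Constraint active: x + y = 2*(mu/2) = 554 => mu = 554
x = y = 277, f = 153458
Verify: stationarity 2*277 = 554 = mu; primal 277 + 277 = 554 >= 554; dual mu = 554 >= 0; complementary slackness 554*(554 - 554) = 0. All KKT conditions hold.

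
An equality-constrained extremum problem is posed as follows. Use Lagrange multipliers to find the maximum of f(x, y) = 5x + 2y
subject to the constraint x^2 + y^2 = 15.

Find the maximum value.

Set up Lagrange conditions: grad f = lambda * grad g
  5 = 2*lambda*x
  2 = 2*lambda*y
From these: x/y = 5/2, so x = 5t, y = 2t for some t.
Substitute into constraint: (5t)^2 + (2t)^2 = 15
  t^2 * 29 = 15
  t = sqrt(15/29)
Maximum = 5*x + 2*y = (5^2 + 2^2)*t = 29 * sqrt(15/29) = sqrt(435)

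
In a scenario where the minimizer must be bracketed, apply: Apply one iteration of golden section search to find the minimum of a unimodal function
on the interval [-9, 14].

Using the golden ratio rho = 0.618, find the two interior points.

Golden section search on [-9, 14].
Golden ratio rho = 0.618 (approx).
Interior points:
  x_1 = -9 + (1-0.618)*23 = -0.2140
  x_2 = -9 + 0.618*23 = 5.2140
Compare f(x_1) and f(x_2) to determine which subinterval to keep.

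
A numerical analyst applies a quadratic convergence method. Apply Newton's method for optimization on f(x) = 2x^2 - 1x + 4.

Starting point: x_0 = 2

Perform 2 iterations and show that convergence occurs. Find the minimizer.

f(x) = 2x^2 - 1x + 4, f'(x) = 4x + (-1), f''(x) = 4
Step 1: f'(2) = 7, x_1 = 2 - 7/4 = 1/4
Step 2: f'(1/4) = 0, x_2 = 1/4 (converged)
Newton's method converges in 1 step for quadratics.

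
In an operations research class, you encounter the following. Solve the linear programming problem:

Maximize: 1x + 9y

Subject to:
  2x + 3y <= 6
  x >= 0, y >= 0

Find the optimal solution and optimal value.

The feasible region has vertices at [(0, 0), (3, 0), (0, 2)].
Checking objective 1x + 9y at each vertex:
  (0, 0): 1*0 + 9*0 = 0
  (3, 0): 1*3 + 9*0 = 3
  (0, 2): 1*0 + 9*2 = 18
Maximum is 18 at (0, 2).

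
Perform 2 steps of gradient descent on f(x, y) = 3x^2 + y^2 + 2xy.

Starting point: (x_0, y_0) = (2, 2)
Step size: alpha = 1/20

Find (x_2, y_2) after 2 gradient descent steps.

f(x,y) = 3x^2 + y^2 + 2xy
grad_x = 6x + 2y, grad_y = 2y + 2x
Step 1: grad = (16, 8), (6/5, 8/5)
Step 2: grad = (52/5, 28/5), (17/25, 33/25)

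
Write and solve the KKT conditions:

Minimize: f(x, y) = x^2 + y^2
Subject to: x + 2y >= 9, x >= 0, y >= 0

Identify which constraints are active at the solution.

KKT conditions for min x^2 + y^2 s.t. 1x + 2y >= 9, x >= 0, y >= 0:
Stationarity: 2x = mu*1 + mu_x, 2y = mu*2 + mu_y, with mu, mu_x, mu_y >= 0
Complementary slackness: mu*(x + 2y - 9) = 0, mu_x*x = 0, mu_y*y = 0
(0, 0) is infeasible (1*0 + 2*0 < 9), so if mu = 0 stationarity would force x = mu_x/2 >= 0, y = mu_y/2 >= 0 with mu_x*x = mu_y*y = 0, i.e. x = y = 0: contradiction. Hence mu > 0 and x + 2y = 9 is active.
Try x > 0, y > 0 (so mu_x = mu_y = 0): x = 1*mu/2, y = 2*mu/2
Substitute: 1*(1*mu/2) + 2*(2*mu/2) = 9
  mu*5/2 = 9 => mu = 18/5
x* = 9/5 > 0, y* = 18/5 > 0, consistent with mu_x = mu_y = 0.
f is convex and the constraints are linear, so this KKT point is the global minimum.
f* = 81/5
Active constraints: x + 2y >= 9 (holds with equality, mu = 18/5 > 0); x >= 0 and y >= 0 are inactive (mu_x = mu_y = 0).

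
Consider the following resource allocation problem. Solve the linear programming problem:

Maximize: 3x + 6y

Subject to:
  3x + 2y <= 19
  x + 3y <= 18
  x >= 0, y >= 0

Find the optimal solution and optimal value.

Feasible vertices: (0, 0), (0, 6), (3, 5), (19/3, 0)
Objective 3x + 6y at each:
  (0, 0): 0
  (0, 6): 36
  (3, 5): 39
  (19/3, 0): 19
Maximum is 39 at (3, 5).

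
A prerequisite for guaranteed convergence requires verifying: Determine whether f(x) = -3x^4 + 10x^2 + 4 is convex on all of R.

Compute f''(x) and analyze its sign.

f(x) = -3x^4 + 10x^2 + 4
f'(x) = -12x^3 + 20x
f''(x) = -36x^2 + 20
f''(x) = -36x^2 + 20 -> -inf as |x| -> inf
Therefore, f is not globally convex on R.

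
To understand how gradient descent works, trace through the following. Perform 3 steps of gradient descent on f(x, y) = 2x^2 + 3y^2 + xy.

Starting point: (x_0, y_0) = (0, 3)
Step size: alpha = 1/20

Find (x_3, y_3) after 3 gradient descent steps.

f(x,y) = 2x^2 + 3y^2 + xy
grad_x = 4x + 1y, grad_y = 6y + 1x
Step 1: grad = (3, 18), (-3/20, 21/10)
Step 2: grad = (3/2, 249/20), (-9/40, 591/400)
Step 3: grad = (231/400, 216/25), (-2031/8000, 2091/2000)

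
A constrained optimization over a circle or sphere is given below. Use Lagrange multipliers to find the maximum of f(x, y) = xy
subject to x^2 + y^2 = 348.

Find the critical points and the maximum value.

Lagrange conditions: y = 2*lambda*x and x = 2*lambda*y
If x = 0 then y = 0, violating the constraint, so x, y != 0.
Dividing: y/x = x/y => x^2 = y^2 => y = x or y = -x
Constraint: 2x^2 = 348 => x^2 = 174 => x = +/-sqrt(174)
Critical points: (sqrt(174), sqrt(174)), (-sqrt(174), -sqrt(174)), (sqrt(174), -sqrt(174)), (-sqrt(174), sqrt(174))
  y = x:  xy = x^2 = 174  at (sqrt(174), sqrt(174)) and (-sqrt(174), -sqrt(174))
  y = -x: xy = -x^2 = -174 at (sqrt(174), -sqrt(174)) and (-sqrt(174), sqrt(174))
Maximum xy = 174 at (sqrt(174), sqrt(174)) and (-sqrt(174), -sqrt(174))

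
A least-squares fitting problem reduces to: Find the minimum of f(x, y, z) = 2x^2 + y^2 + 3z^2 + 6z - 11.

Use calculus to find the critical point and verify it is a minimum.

f(x,y,z) = 2x^2 + y^2 + 3z^2 + 6z - 11
df/dx = 4x + (0) = 0 => x = 0
df/dy = 2y + (0) = 0 => y = 0
df/dz = 6z + (6) = 0 => z = -1
f(0,0,-1) = 2*(0)^2 + 1*(0)^2 + 3*(-1)^2 + 6*(-1) + -11 = -14
Hessian is diagonal with entries 4, 2, 6 > 0, confirmed minimum.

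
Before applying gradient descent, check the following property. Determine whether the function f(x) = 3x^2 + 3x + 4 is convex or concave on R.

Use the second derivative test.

f(x) = 3x^2 + 3x + 4
f'(x) = 6x + 3
f''(x) = 6
Since f''(x) = 6 > 0 for all x, f is convex on R.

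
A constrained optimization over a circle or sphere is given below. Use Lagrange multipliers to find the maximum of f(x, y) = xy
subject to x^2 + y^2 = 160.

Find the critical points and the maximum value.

Lagrange conditions: y = 2*lambda*x and x = 2*lambda*y
If x = 0 then y = 0, violating the constraint, so x, y != 0.
Dividing: y/x = x/y => x^2 = y^2 => y = x or y = -x
Constraint: 2x^2 = 160 => x^2 = 80 => x = +/-sqrt(80)
Critical points: (sqrt(80), sqrt(80)), (-sqrt(80), -sqrt(80)), (sqrt(80), -sqrt(80)), (-sqrt(80), sqrt(80))
  y = x:  xy = x^2 = 80  at (sqrt(80), sqrt(80)) and (-sqrt(80), -sqrt(80))
  y = -x: xy = -x^2 = -80 at (sqrt(80), -sqrt(80)) and (-sqrt(80), sqrt(80))
Maximum xy = 80 at (sqrt(80), sqrt(80)) and (-sqrt(80), -sqrt(80))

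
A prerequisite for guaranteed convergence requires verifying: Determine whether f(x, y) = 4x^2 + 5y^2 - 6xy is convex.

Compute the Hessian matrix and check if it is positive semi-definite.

f(x,y) = 4x^2 + 5y^2 - 6xy
Hessian H = [[8, -6], [-6, 10]]
trace(H) = 18, det(H) = 44
Eigenvalues: (18 +/- sqrt(148)) / 2 = 15.08, 2.917
Since both eigenvalues > 0, f is convex.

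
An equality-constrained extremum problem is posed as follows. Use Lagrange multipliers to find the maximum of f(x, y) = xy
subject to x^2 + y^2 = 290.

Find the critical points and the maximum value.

Lagrange conditions: y = 2*lambda*x and x = 2*lambda*y
If x = 0 then y = 0, violating the constraint, so x, y != 0.
Dividing: y/x = x/y => x^2 = y^2 => y = x or y = -x
Constraint: 2x^2 = 290 => x^2 = 145 => x = +/-sqrt(145)
Critical points: (sqrt(145), sqrt(145)), (-sqrt(145), -sqrt(145)), (sqrt(145), -sqrt(145)), (-sqrt(145), sqrt(145))
  y = x:  xy = x^2 = 145  at (sqrt(145), sqrt(145)) and (-sqrt(145), -sqrt(145))
  y = -x: xy = -x^2 = -145 at (sqrt(145), -sqrt(145)) and (-sqrt(145), sqrt(145))
Maximum xy = 145 at (sqrt(145), sqrt(145)) and (-sqrt(145), -sqrt(145))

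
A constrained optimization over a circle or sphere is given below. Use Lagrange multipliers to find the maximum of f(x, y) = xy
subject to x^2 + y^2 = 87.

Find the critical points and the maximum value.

Lagrange conditions: y = 2*lambda*x and x = 2*lambda*y
If x = 0 then y = 0, violating the constraint, so x, y != 0.
Dividing: y/x = x/y => x^2 = y^2 => y = x or y = -x
Constraint: 2x^2 = 87 => x^2 = 87/2 => x = +/-sqrt(87/2)
Critical points: (sqrt(87/2), sqrt(87/2)), (-sqrt(87/2), -sqrt(87/2)), (sqrt(87/2), -sqrt(87/2)), (-sqrt(87/2), sqrt(87/2))
  y = x:  xy = x^2 = 87/2  at (sqrt(87/2), sqrt(87/2)) and (-sqrt(87/2), -sqrt(87/2))
  y = -x: xy = -x^2 = -87/2 at (sqrt(87/2), -sqrt(87/2)) and (-sqrt(87/2), sqrt(87/2))
Maximum xy = 87/2 at (sqrt(87/2), sqrt(87/2)) and (-sqrt(87/2), -sqrt(87/2))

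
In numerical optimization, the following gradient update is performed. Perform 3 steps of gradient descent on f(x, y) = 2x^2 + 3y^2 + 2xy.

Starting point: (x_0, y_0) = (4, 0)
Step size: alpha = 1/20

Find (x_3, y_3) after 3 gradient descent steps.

f(x,y) = 2x^2 + 3y^2 + 2xy
grad_x = 4x + 2y, grad_y = 6y + 2x
Step 1: grad = (16, 8), (16/5, -2/5)
Step 2: grad = (12, 4), (13/5, -3/5)
Step 3: grad = (46/5, 8/5), (107/50, -17/25)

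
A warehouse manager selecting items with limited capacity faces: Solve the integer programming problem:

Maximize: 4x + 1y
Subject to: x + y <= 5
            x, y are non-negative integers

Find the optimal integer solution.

Objective: 4x + 1y, constraint: x + y <= 5
Coefficient of x is 4 >= coefficient of y is 1, so allocate the entire budget to x.
Optimal: x = 5, y = 0, value = 20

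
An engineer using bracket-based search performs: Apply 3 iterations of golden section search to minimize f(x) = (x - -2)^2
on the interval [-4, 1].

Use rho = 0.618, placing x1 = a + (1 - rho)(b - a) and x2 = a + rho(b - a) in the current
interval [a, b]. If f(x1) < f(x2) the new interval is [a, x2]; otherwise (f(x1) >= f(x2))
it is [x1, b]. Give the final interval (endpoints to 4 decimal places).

Golden section search for min of f(x) = (x - -2)^2 on [-4, 1].
Each step: x1 = a + (1 - rho)(b - a), x2 = a + rho(b - a); if f(x1) < f(x2) keep [a, x2], otherwise keep [x1, b].
Step 1: [-4.0000, 1.0000], x1=-2.0900 (f=0.0081), x2=-0.9100 (f=1.1881); f(x1) < f(x2) => keep [-4.0000, -0.9100]
Step 2: [-4.0000, -0.9100], x1=-2.8196 (f=0.6718), x2=-2.0904 (f=0.0082); f(x1) > f(x2) => keep [-2.8196, -0.9100]
Step 3: [-2.8196, -0.9100], x1=-2.0901 (f=0.0081), x2=-1.6395 (f=0.1300); f(x1) < f(x2) => keep [-2.8196, -1.6395]
Final interval: [-2.8196, -1.6395]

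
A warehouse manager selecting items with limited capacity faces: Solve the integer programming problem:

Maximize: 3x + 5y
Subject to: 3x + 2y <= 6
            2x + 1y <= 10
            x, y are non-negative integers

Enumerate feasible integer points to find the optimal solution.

Constraint 1: 3x + 2y <= 6
Constraint 2: 2x + 1y <= 10
Feasible x range (need y >= 0): 0 <= x <= min(6/3, 10/2) => x in {0, ..., 2}.
Enumerate feasible integer points row by row (the coefficient of y is 5 > 0, so for each x the largest feasible y gives the best value):
  x = 0: y <= min((6 - 3*0)/2, (10 - 2*0)/1) => y in {0, ..., 3}; best 3*0 + 5*3 = 15
  x = 1: y <= min((6 - 3*1)/2, (10 - 2*1)/1) => y in {0, ..., 1}; best 3*1 + 5*1 = 8
  x = 2: y <= min((6 - 3*2)/2, (10 - 2*2)/1) => y in {0}; best 3*2 + 5*0 = 6
The maximum 3x + 5y = 15 is achieved at x = 0, y = 3.
Check: 3*0 + 2*3 = 6 <= 6 and 2*0 + 1*3 = 3 <= 10.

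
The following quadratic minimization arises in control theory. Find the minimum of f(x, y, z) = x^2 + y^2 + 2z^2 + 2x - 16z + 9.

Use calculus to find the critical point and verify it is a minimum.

f(x,y,z) = x^2 + y^2 + 2z^2 + 2x - 16z + 9
df/dx = 2x + (2) = 0 => x = -1
df/dy = 2y + (0) = 0 => y = 0
df/dz = 4z + (-16) = 0 => z = 4
f(-1,0,4) = 1*(-1)^2 + 1*(0)^2 + 2*(4)^2 + 2*(-1) + -16*(4) + 9 = -24
Hessian is diagonal with entries 2, 2, 4 > 0, confirmed minimum.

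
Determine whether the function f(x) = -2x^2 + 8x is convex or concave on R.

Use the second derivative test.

f(x) = -2x^2 + 8x
f'(x) = -4x + 8
f''(x) = -4
Since f''(x) = -4 < 0 for all x, f is concave on R.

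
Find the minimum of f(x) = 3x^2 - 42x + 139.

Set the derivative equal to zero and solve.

f(x) = 3x^2 - 42x + 139
f'(x) = 6x + (-42) = 0
x = 42/6 = 7
f(7) = -8
Since f''(x) = 6 > 0, this is a minimum.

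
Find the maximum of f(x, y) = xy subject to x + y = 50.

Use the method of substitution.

Substitute y = 50 - x into f(x,y) = xy:
g(x) = x(50 - x) = 50x - x^2
g'(x) = 50 - 2x = 0  =>  x = 25
y = 50 - 25 = 25
Maximum value = 25 * 25 = 625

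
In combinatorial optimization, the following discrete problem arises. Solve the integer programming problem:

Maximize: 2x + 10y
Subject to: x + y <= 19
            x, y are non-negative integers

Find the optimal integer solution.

Objective: 2x + 10y, constraint: x + y <= 19
Coefficient of y is 10 > coefficient of x is 2, so allocate the entire budget to y.
Optimal: x = 0, y = 19, value = 190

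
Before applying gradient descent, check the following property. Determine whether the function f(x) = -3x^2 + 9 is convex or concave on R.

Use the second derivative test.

f(x) = -3x^2 + 9
f'(x) = -6x + 0
f''(x) = -6
Since f''(x) = -6 < 0 for all x, f is concave on R.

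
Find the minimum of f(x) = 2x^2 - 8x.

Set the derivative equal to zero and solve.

f(x) = 2x^2 - 8x
f'(x) = 4x + (-8) = 0
x = 8/4 = 2
f(2) = -8
Since f''(x) = 4 > 0, this is a minimum.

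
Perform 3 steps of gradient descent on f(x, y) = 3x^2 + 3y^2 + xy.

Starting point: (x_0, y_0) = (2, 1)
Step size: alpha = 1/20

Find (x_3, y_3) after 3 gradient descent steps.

f(x,y) = 3x^2 + 3y^2 + xy
grad_x = 6x + 1y, grad_y = 6y + 1x
Step 1: grad = (13, 8), (27/20, 3/5)
Step 2: grad = (87/10, 99/20), (183/200, 141/400)
Step 3: grad = (2337/400, 303/100), (4983/8000, 201/1000)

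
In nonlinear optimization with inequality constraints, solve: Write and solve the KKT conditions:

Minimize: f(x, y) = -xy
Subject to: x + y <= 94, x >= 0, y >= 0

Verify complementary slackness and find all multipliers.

Problem: min -xy s.t. x + y <= 94 (multiplier lambda), x >= 0 (mu_x), y >= 0 (mu_y)
KKT stationarity: -y + lambda - mu_x = 0, -x + lambda - mu_y = 0, with lambda, mu_x, mu_y >= 0
Complementary slackness: lambda*(x + y - 94) = 0, mu_x*x = 0, mu_y*y = 0
If lambda = 0: y = -mu_x <= 0 and x = -mu_y <= 0 force x = y = 0 with f = 0; but x = y = 47 is feasible with f = -2209 < 0, so this is not the minimum. Hence lambda > 0 and x + y = 94.
Try x > 0, y > 0 (so mu_x = mu_y = 0): y = lambda, x = lambda => x = y = lambda
x + y = 94 => 2*lambda = 94 => lambda = 47
x* = y* = 47 > 0, consistent with mu_x = mu_y = 0.
(Any feasible point with x = 0 or y = 0 has f = 0 > -2209, so the minimum is not on those boundaries.)
min(-xy) = -2209 (i.e. max xy = 2209)
Multipliers: lambda = 47, mu_x = 0, mu_y = 0
Complementary slackness: lambda*(x + y - 94) = 47*(47 + 47 - 94) = 0, mu_x*x = 0*47 = 0, mu_y*y = 0*47 = 0. Satisfied.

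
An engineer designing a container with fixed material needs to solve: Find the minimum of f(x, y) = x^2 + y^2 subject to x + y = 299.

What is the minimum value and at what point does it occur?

Substitute y = 299 - x into f(x,y) = x^2 + y^2:
g(x) = x^2 + (299 - x)^2 = 2x^2 - 598x + 89401
g'(x) = 4x - 598 = 0  =>  x = 299/2
y = 299 - 299/2 = 299/2
Minimum value = (299/2)^2 + (299/2)^2 = 89401/2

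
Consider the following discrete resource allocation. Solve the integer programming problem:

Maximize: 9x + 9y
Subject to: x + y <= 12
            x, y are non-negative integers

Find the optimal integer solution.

Objective: 9x + 9y, constraint: x + y <= 12
Coefficient of x is 9 >= coefficient of y is 9, so allocate the entire budget to x.
Optimal: x = 12, y = 0, value = 108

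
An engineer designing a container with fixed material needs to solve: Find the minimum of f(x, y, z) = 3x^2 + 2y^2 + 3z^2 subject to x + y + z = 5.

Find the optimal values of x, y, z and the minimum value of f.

Using Lagrange multipliers on f = 3x^2 + 2y^2 + 3z^2 with constraint x + y + z = 5:
Conditions: 2*3*x = lambda, 2*2*y = lambda, 2*3*z = lambda
So x = lambda/6, y = lambda/4, z = lambda/6
Substituting into constraint: lambda * (7/12) = 5
lambda = 60/7
x = 10/7, y = 15/7, z = 10/7
Minimum value = 150/7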